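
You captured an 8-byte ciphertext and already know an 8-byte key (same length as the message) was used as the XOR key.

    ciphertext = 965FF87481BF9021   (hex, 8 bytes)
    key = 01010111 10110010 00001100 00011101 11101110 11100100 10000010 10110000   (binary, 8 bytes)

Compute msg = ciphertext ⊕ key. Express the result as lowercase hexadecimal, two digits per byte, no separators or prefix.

c1edf4696f5b1291

XOR is its own inverse, so applying the key byte-wise gives the result directly.
byte 0: 150 XOR  87 = 193
byte 1:  95 XOR 178 = 237
byte 2: 248 XOR  12 = 244
byte 3: 116 XOR  29 = 105
byte 4: 129 XOR 238 = 111
byte 5: 191 XOR 228 =  91
byte 6: 144 XOR 130 =  18
byte 7:  33 XOR 176 = 145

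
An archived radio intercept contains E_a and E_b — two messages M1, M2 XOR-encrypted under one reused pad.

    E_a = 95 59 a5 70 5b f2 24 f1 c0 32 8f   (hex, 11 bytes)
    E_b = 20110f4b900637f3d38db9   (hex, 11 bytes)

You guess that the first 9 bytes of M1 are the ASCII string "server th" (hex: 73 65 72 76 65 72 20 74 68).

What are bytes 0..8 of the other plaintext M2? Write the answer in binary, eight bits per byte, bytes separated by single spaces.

First, E_a ⊕ E_b = (M1 ⊕ K) ⊕ (M2 ⊕ K) = M1 ⊕ M2, so the key drops out. Then M2 = (M1 ⊕ M2) ⊕ M1 over the first 9 bytes.
byte 0: (95 xor 20) xor 73 = b5 xor 73 = c6
byte 1: (59 xor 11) xor 65 = 48 xor 65 = 2d
byte 2: (a5 xor 0f) xor 72 = aa xor 72 = d8
byte 3: (70 xor 4b) xor 76 = 3b xor 76 = 4d
byte 4: (5b xor 90) xor 65 = cb xor 65 = ae
byte 5: (f2 xor 06) xor 72 = f4 xor 72 = 86
byte 6: (24 xor 37) xor 20 = 13 xor 20 = 33
byte 7: (f1 xor f3) xor 74 = 02 xor 74 = 76
byte 8: (c0 xor d3) xor 68 = 13 xor 68 = 7b

11000110 00101101 11011000 01001101 10101110 10000110 00110011 01110110 01111011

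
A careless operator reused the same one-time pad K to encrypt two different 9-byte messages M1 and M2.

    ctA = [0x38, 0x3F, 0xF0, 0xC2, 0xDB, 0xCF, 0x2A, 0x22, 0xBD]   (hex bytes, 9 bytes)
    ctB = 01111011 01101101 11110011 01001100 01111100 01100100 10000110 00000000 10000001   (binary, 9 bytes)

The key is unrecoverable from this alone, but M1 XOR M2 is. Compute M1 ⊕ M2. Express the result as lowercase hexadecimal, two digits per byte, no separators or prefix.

4352038ea7abac223c

ctA ⊕ ctB = (M1 ⊕ K) ⊕ (M2 ⊕ K) = M1 ⊕ M2 — the shared key cancels under XOR.
38 xor 7b = 43
3f xor 6d = 52
f0 xor f3 = 03
c2 xor 4c = 8e
db xor 7c = a7
cf xor 64 = ab
2a xor 86 = ac
22 xor 00 = 22
bd xor 81 = 3c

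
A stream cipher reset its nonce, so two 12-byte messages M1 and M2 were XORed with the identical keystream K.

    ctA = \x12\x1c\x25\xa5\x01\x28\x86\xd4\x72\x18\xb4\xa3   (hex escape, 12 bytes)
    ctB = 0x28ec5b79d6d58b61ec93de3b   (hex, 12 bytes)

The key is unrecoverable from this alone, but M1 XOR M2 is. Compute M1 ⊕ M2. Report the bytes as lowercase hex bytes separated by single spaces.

ctA ⊕ ctB = (M1 ⊕ K) ⊕ (M2 ⊕ K) = M1 ⊕ M2 — the shared key cancels under XOR.
12 XOR 28 = 3a
1c XOR ec = f0
25 XOR 5b = 7e
a5 XOR 79 = dc
01 XOR d6 = d7
28 XOR d5 = fd
86 XOR 8b = 0d
d4 XOR 61 = b5
72 XOR ec = 9e
18 XOR 93 = 8b
b4 XOR de = 6a
a3 XOR 3b = 98

3a f0 7e dc d7 fd 0d b5 9e 8b 6a 98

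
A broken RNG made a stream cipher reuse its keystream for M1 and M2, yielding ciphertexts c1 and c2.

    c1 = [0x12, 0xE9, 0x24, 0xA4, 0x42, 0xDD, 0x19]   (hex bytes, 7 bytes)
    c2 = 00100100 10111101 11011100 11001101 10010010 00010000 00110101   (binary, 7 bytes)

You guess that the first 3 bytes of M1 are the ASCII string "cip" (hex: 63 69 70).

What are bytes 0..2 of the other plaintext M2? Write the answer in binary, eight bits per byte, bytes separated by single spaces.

01010101 00111101 10001000

First, c1 ⊕ c2 = (M1 ⊕ K) ⊕ (M2 ⊕ K) = M1 ⊕ M2, so the key drops out. Then M2 = (M1 ⊕ M2) ⊕ M1 over the first 3 bytes.
byte 0: (12 ^ 24) ^ 63 = 36 ^ 63 = 55
byte 1: (e9 ^ bd) ^ 69 = 54 ^ 69 = 3d
byte 2: (24 ^ dc) ^ 70 = f8 ^ 70 = 88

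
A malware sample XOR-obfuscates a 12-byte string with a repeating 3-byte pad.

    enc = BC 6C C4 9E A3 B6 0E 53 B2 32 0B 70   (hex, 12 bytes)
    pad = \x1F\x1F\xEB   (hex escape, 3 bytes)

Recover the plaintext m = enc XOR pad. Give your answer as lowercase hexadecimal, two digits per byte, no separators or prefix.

The 3-byte key repeats, so the effective keystream is 1f 1f eb 1f 1f eb 1f 1f eb 1f 1f eb.
byte 0: bc XOR 1f = a3
byte 1: 6c XOR 1f = 73
byte 2: c4 XOR eb = 2f
byte 3: 9e XOR 1f = 81
byte 4: a3 XOR 1f = bc
byte 5: b6 XOR eb = 5d
byte 6: 0e XOR 1f = 11
byte 7: 53 XOR 1f = 4c
byte 8: b2 XOR eb = 59
byte 9: 32 XOR 1f = 2d
byte 10: 0b XOR 1f = 14
byte 11: 70 XOR eb = 9b

a3732f81bc5d114c592d149b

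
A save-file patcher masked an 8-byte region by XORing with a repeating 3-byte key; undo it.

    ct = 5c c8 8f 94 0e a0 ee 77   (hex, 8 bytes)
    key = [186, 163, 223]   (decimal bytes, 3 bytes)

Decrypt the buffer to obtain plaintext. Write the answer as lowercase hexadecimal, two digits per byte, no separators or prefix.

The 3-byte key repeats, so the effective keystream is ba a3 df ba a3 df ba a3.
byte 0:  92 ⊕ 186 = 230
byte 1: 200 ⊕ 163 = 107
byte 2: 143 ⊕ 223 =  80
byte 3: 148 ⊕ 186 =  46
byte 4:  14 ⊕ 163 = 173
byte 5: 160 ⊕ 223 = 127
byte 6: 238 ⊕ 186 =  84
byte 7: 119 ⊕ 163 = 212

e66b502ead7f54d4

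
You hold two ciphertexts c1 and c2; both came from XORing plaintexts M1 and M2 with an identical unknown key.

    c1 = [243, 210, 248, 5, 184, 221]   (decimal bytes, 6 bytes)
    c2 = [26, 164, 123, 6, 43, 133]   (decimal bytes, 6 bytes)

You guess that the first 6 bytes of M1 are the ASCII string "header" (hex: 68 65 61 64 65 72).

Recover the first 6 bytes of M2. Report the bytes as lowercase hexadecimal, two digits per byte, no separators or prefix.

First, c1 ⊕ c2 = (M1 ⊕ K) ⊕ (M2 ⊕ K) = M1 ⊕ M2, so the key drops out. Then M2 = (M1 ⊕ M2) ⊕ M1 over the first 6 bytes.
byte 0: (f3 xor 1a) xor 68 = e9 xor 68 = 81
byte 1: (d2 xor a4) xor 65 = 76 xor 65 = 13
byte 2: (f8 xor 7b) xor 61 = 83 xor 61 = e2
byte 3: (05 xor 06) xor 64 = 03 xor 64 = 67
byte 4: (b8 xor 2b) xor 65 = 93 xor 65 = f6
byte 5: (dd xor 85) xor 72 = 58 xor 72 = 2a

8113e267f62a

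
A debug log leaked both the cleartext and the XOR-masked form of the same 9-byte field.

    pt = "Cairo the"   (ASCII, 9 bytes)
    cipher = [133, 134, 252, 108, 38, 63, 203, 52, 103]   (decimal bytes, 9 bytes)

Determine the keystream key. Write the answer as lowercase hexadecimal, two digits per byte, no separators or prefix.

c6e7951e491fbf5c02

Since cipher = pt ⊕ key, XORing both sides with pt gives key = pt ⊕ cipher.
43 xor 85 = c6
61 xor 86 = e7
69 xor fc = 95
72 xor 6c = 1e
6f xor 26 = 49
20 xor 3f = 1f
74 xor cb = bf
68 xor 34 = 5c
65 xor 67 = 02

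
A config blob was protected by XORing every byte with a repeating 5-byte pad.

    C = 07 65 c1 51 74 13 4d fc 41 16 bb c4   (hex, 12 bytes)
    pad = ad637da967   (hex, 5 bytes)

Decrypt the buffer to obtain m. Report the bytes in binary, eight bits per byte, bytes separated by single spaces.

10101010 00000110 10111100 11111000 00010011 10111110 00101110 10000001 11101000 01110001 00010110 10100111

The 5-byte key repeats, so the effective keystream is ad 63 7d a9 67 ad 63 7d a9 67 ad 63.
byte 0: 00000111 ⊕ 10101101 = 10101010
byte 1: 01100101 ⊕ 01100011 = 00000110
byte 2: 11000001 ⊕ 01111101 = 10111100
byte 3: 01010001 ⊕ 10101001 = 11111000
byte 4: 01110100 ⊕ 01100111 = 00010011
byte 5: 00010011 ⊕ 10101101 = 10111110
byte 6: 01001101 ⊕ 01100011 = 00101110
byte 7: 11111100 ⊕ 01111101 = 10000001
byte 8: 01000001 ⊕ 10101001 = 11101000
byte 9: 00010110 ⊕ 01100111 = 01110001
byte 10: 10111011 ⊕ 10101101 = 00010110
byte 11: 11000100 ⊕ 01100011 = 10100111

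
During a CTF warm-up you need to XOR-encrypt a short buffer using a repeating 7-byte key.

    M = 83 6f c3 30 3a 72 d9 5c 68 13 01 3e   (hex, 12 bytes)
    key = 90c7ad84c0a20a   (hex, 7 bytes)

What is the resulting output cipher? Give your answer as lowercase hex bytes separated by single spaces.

13 a8 6e b4 fa d0 d3 cc af be 85 fe

The 7-byte key repeats, so the effective keystream is 90 c7 ad 84 c0 a2 0a 90 c7 ad 84 c0.
byte 0: 83 xor 90 = 13
byte 1: 6f xor c7 = a8
byte 2: c3 xor ad = 6e
byte 3: 30 xor 84 = b4
byte 4: 3a xor c0 = fa
byte 5: 72 xor a2 = d0
byte 6: d9 xor 0a = d3
byte 7: 5c xor 90 = cc
byte 8: 68 xor c7 = af
byte 9: 13 xor ad = be
byte 10: 01 xor 84 = 85
byte 11: 3e xor c0 = fe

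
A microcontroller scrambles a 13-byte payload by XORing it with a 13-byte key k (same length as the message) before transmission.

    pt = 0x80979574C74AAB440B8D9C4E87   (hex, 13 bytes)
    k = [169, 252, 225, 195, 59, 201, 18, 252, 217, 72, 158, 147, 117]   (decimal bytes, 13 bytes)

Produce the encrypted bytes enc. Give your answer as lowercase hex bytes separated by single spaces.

29 6b 74 b7 fc 83 b9 b8 d2 c5 02 dd f2

XOR is its own inverse, so applying the key byte-wise gives the result directly.
byte 0: 128 xor 169 =  41
byte 1: 151 xor 252 = 107
byte 2: 149 xor 225 = 116
byte 3: 116 xor 195 = 183
byte 4: 199 xor  59 = 252
byte 5:  74 xor 201 = 131
byte 6: 171 xor  18 = 185
byte 7:  68 xor 252 = 184
byte 8:  11 xor 217 = 210
byte 9: 141 xor  72 = 197
byte 10: 156 xor 158 =   2
byte 11:  78 xor 147 = 221
byte 12: 135 xor 117 = 242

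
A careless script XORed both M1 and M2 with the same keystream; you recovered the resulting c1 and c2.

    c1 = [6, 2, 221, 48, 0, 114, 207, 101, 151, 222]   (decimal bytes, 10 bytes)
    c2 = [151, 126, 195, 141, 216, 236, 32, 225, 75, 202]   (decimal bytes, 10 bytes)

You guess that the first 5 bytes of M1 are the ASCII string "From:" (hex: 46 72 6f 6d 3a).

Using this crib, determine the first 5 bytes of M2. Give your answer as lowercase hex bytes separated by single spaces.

d7 0e 71 d0 e2

First, c1 ⊕ c2 = (M1 ⊕ K) ⊕ (M2 ⊕ K) = M1 ⊕ M2, so the key drops out. Then M2 = (M1 ⊕ M2) ⊕ M1 over the first 5 bytes.
byte 0: (06 ^ 97) ^ 46 = 91 ^ 46 = d7
byte 1: (02 ^ 7e) ^ 72 = 7c ^ 72 = 0e
byte 2: (dd ^ c3) ^ 6f = 1e ^ 6f = 71
byte 3: (30 ^ 8d) ^ 6d = bd ^ 6d = d0
byte 4: (00 ^ d8) ^ 3a = d8 ^ 3a = e2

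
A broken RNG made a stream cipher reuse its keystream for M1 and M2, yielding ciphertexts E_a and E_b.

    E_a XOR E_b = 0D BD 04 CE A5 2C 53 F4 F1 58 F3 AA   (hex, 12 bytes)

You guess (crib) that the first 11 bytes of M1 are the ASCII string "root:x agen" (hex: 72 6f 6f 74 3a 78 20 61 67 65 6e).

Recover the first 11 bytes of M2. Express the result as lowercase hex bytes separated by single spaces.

Since E_a ⊕ E_b = M1 ⊕ M2, XORing with the guessed M1 bytes yields the corresponding M2 bytes: M2 = (E_a ⊕ E_b) ⊕ M1.
00001101 ⊕ 01110010 = 01111111
10111101 ⊕ 01101111 = 11010010
00000100 ⊕ 01101111 = 01101011
11001110 ⊕ 01110100 = 10111010
10100101 ⊕ 00111010 = 10011111
00101100 ⊕ 01111000 = 01010100
01010011 ⊕ 00100000 = 01110011
11110100 ⊕ 01100001 = 10010101
11110001 ⊕ 01100111 = 10010110
01011000 ⊕ 01100101 = 00111101
11110011 ⊕ 01101110 = 10011101

7f d2 6b ba 9f 54 73 95 96 3d 9d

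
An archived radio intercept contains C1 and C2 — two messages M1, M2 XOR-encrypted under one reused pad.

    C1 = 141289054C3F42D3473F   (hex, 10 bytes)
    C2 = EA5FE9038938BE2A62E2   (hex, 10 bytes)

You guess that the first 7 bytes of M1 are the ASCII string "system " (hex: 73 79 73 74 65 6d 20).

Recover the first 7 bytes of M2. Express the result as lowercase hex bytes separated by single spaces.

First, C1 ⊕ C2 = (M1 ⊕ K) ⊕ (M2 ⊕ K) = M1 ⊕ M2, so the key drops out. Then M2 = (M1 ⊕ M2) ⊕ M1 over the first 7 bytes.
byte 0: (14 XOR ea) XOR 73 = fe XOR 73 = 8d
byte 1: (12 XOR 5f) XOR 79 = 4d XOR 79 = 34
byte 2: (89 XOR e9) XOR 73 = 60 XOR 73 = 13
byte 3: (05 XOR 03) XOR 74 = 06 XOR 74 = 72
byte 4: (4c XOR 89) XOR 65 = c5 XOR 65 = a0
byte 5: (3f XOR 38) XOR 6d = 07 XOR 6d = 6a
byte 6: (42 XOR be) XOR 20 = fc XOR 20 = dc

8d 34 13 72 a0 6a dc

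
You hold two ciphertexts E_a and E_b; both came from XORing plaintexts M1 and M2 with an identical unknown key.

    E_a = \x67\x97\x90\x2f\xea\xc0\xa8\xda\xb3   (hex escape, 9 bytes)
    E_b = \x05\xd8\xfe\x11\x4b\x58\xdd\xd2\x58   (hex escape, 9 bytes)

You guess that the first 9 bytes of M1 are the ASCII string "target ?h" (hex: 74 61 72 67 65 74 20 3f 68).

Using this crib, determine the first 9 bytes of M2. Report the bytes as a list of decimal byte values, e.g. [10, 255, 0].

First, E_a ⊕ E_b = (M1 ⊕ K) ⊕ (M2 ⊕ K) = M1 ⊕ M2, so the key drops out. Then M2 = (M1 ⊕ M2) ⊕ M1 over the first 9 bytes.
byte 0: (67 ^ 05) ^ 74 = 62 ^ 74 = 16
byte 1: (97 ^ d8) ^ 61 = 4f ^ 61 = 2e
byte 2: (90 ^ fe) ^ 72 = 6e ^ 72 = 1c
byte 3: (2f ^ 11) ^ 67 = 3e ^ 67 = 59
byte 4: (ea ^ 4b) ^ 65 = a1 ^ 65 = c4
byte 5: (c0 ^ 58) ^ 74 = 98 ^ 74 = ec
byte 6: (a8 ^ dd) ^ 20 = 75 ^ 20 = 55
byte 7: (da ^ d2) ^ 3f = 08 ^ 3f = 37
byte 8: (b3 ^ 58) ^ 68 = eb ^ 68 = 83

[22, 46, 28, 89, 196, 236, 85, 55, 131]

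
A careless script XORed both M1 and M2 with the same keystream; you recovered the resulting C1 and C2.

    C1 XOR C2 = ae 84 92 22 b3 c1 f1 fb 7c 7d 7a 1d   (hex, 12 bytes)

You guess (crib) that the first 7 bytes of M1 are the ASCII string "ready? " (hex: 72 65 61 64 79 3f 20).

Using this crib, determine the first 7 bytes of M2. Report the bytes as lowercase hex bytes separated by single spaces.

dc e1 f3 46 ca fe d1

Since C1 ⊕ C2 = M1 ⊕ M2, XORing with the guessed M1 bytes yields the corresponding M2 bytes: M2 = (C1 ⊕ C2) ⊕ M1.
ae xor 72 = dc
84 xor 65 = e1
92 xor 61 = f3
22 xor 64 = 46
b3 xor 79 = ca
c1 xor 3f = fe
f1 xor 20 = d1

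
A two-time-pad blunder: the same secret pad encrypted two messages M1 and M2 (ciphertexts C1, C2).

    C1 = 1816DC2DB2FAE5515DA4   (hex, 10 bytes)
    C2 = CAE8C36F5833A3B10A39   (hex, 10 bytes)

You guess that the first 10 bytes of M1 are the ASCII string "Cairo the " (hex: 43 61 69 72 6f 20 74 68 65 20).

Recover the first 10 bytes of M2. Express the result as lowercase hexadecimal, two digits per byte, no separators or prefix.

919f763085e9328832bd

First, C1 ⊕ C2 = (M1 ⊕ K) ⊕ (M2 ⊕ K) = M1 ⊕ M2, so the key drops out. Then M2 = (M1 ⊕ M2) ⊕ M1 over the first 10 bytes.
byte 0: (18 ^ ca) ^ 43 = d2 ^ 43 = 91
byte 1: (16 ^ e8) ^ 61 = fe ^ 61 = 9f
byte 2: (dc ^ c3) ^ 69 = 1f ^ 69 = 76
byte 3: (2d ^ 6f) ^ 72 = 42 ^ 72 = 30
byte 4: (b2 ^ 58) ^ 6f = ea ^ 6f = 85
byte 5: (fa ^ 33) ^ 20 = c9 ^ 20 = e9
byte 6: (e5 ^ a3) ^ 74 = 46 ^ 74 = 32
byte 7: (51 ^ b1) ^ 68 = e0 ^ 68 = 88
byte 8: (5d ^ 0a) ^ 65 = 57 ^ 65 = 32
byte 9: (a4 ^ 39) ^ 20 = 9d ^ 20 = bd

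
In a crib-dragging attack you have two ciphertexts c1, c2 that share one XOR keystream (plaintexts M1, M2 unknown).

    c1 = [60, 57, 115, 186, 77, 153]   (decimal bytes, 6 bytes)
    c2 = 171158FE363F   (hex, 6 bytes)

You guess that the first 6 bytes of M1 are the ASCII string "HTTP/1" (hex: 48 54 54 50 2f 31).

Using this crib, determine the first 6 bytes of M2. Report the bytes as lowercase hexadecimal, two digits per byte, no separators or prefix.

First, c1 ⊕ c2 = (M1 ⊕ K) ⊕ (M2 ⊕ K) = M1 ⊕ M2, so the key drops out. Then M2 = (M1 ⊕ M2) ⊕ M1 over the first 6 bytes.
byte 0: (3c xor 17) xor 48 = 2b xor 48 = 63
byte 1: (39 xor 11) xor 54 = 28 xor 54 = 7c
byte 2: (73 xor 58) xor 54 = 2b xor 54 = 7f
byte 3: (ba xor fe) xor 50 = 44 xor 50 = 14
byte 4: (4d xor 36) xor 2f = 7b xor 2f = 54
byte 5: (99 xor 3f) xor 31 = a6 xor 31 = 97

637c7f145497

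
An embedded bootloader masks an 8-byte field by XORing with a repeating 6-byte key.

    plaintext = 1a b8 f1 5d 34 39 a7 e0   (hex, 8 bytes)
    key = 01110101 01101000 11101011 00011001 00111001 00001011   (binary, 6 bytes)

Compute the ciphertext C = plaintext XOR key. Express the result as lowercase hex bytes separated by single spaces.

The 6-byte key repeats, so the effective keystream is 75 68 eb 19 39 0b 75 68.
byte 0: 00011010 ⊕ 01110101 = 01101111
byte 1: 10111000 ⊕ 01101000 = 11010000
byte 2: 11110001 ⊕ 11101011 = 00011010
byte 3: 01011101 ⊕ 00011001 = 01000100
byte 4: 00110100 ⊕ 00111001 = 00001101
byte 5: 00111001 ⊕ 00001011 = 00110010
byte 6: 10100111 ⊕ 01110101 = 11010010
byte 7: 11100000 ⊕ 01101000 = 10001000

6f d0 1a 44 0d 32 d2 88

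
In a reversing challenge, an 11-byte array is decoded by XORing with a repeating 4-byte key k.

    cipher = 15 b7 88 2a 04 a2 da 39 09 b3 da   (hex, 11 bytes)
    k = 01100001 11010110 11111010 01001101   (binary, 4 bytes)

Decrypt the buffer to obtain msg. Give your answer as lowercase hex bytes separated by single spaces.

The 4-byte key repeats, so the effective keystream is 61 d6 fa 4d 61 d6 fa 4d 61 d6 fa.
byte 0: 15 ⊕ 61 = 74
byte 1: b7 ⊕ d6 = 61
byte 2: 88 ⊕ fa = 72
byte 3: 2a ⊕ 4d = 67
byte 4: 04 ⊕ 61 = 65
byte 5: a2 ⊕ d6 = 74
byte 6: da ⊕ fa = 20
byte 7: 39 ⊕ 4d = 74
byte 8: 09 ⊕ 61 = 68
byte 9: b3 ⊕ d6 = 65
byte 10: da ⊕ fa = 20

74 61 72 67 65 74 20 74 68 65 20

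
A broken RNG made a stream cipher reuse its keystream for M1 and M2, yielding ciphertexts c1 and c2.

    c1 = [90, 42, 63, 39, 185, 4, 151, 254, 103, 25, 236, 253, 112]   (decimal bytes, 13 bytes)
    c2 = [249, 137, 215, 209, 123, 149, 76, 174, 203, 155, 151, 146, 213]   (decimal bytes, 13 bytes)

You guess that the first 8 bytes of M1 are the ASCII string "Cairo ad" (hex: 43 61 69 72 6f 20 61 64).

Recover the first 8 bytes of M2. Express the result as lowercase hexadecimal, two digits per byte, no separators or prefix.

e0c28184adb1ba34

First, c1 ⊕ c2 = (M1 ⊕ K) ⊕ (M2 ⊕ K) = M1 ⊕ M2, so the key drops out. Then M2 = (M1 ⊕ M2) ⊕ M1 over the first 8 bytes.
byte 0: (5a xor f9) xor 43 = a3 xor 43 = e0
byte 1: (2a xor 89) xor 61 = a3 xor 61 = c2
byte 2: (3f xor d7) xor 69 = e8 xor 69 = 81
byte 3: (27 xor d1) xor 72 = f6 xor 72 = 84
byte 4: (b9 xor 7b) xor 6f = c2 xor 6f = ad
byte 5: (04 xor 95) xor 20 = 91 xor 20 = b1
byte 6: (97 xor 4c) xor 61 = db xor 61 = ba
byte 7: (fe xor ae) xor 64 = 50 xor 64 = 34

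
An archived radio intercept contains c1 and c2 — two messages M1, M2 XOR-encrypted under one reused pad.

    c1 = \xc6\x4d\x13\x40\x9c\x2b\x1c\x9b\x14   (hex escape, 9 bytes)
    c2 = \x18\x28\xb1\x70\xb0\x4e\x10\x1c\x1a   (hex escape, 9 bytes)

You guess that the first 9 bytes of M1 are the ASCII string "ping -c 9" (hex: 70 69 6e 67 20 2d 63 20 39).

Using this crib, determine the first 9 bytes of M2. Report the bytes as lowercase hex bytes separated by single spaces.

ae 0c cc 57 0c 48 6f a7 37

First, c1 ⊕ c2 = (M1 ⊕ K) ⊕ (M2 ⊕ K) = M1 ⊕ M2, so the key drops out. Then M2 = (M1 ⊕ M2) ⊕ M1 over the first 9 bytes.
byte 0: (c6 xor 18) xor 70 = de xor 70 = ae
byte 1: (4d xor 28) xor 69 = 65 xor 69 = 0c
byte 2: (13 xor b1) xor 6e = a2 xor 6e = cc
byte 3: (40 xor 70) xor 67 = 30 xor 67 = 57
byte 4: (9c xor b0) xor 20 = 2c xor 20 = 0c
byte 5: (2b xor 4e) xor 2d = 65 xor 2d = 48
byte 6: (1c xor 10) xor 63 = 0c xor 63 = 6f
byte 7: (9b xor 1c) xor 20 = 87 xor 20 = a7
byte 8: (14 xor 1a) xor 39 = 0e xor 39 = 37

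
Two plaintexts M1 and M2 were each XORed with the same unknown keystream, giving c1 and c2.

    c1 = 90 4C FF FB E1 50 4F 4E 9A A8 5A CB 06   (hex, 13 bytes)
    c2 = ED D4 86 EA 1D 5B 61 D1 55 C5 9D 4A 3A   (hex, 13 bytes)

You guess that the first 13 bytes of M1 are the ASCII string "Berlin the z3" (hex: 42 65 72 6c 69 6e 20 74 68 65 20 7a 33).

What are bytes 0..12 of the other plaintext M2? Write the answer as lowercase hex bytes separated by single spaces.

First, c1 ⊕ c2 = (M1 ⊕ K) ⊕ (M2 ⊕ K) = M1 ⊕ M2, so the key drops out. Then M2 = (M1 ⊕ M2) ⊕ M1 over the first 13 bytes.
byte 0: (90 xor ed) xor 42 = 7d xor 42 = 3f
byte 1: (4c xor d4) xor 65 = 98 xor 65 = fd
byte 2: (ff xor 86) xor 72 = 79 xor 72 = 0b
byte 3: (fb xor ea) xor 6c = 11 xor 6c = 7d
byte 4: (e1 xor 1d) xor 69 = fc xor 69 = 95
byte 5: (50 xor 5b) xor 6e = 0b xor 6e = 65
byte 6: (4f xor 61) xor 20 = 2e xor 20 = 0e
byte 7: (4e xor d1) xor 74 = 9f xor 74 = eb
byte 8: (9a xor 55) xor 68 = cf xor 68 = a7
byte 9: (a8 xor c5) xor 65 = 6d xor 65 = 08
byte 10: (5a xor 9d) xor 20 = c7 xor 20 = e7
byte 11: (cb xor 4a) xor 7a = 81 xor 7a = fb
byte 12: (06 xor 3a) xor 33 = 3c xor 33 = 0f

3f fd 0b 7d 95 65 0e eb a7 08 e7 fb 0f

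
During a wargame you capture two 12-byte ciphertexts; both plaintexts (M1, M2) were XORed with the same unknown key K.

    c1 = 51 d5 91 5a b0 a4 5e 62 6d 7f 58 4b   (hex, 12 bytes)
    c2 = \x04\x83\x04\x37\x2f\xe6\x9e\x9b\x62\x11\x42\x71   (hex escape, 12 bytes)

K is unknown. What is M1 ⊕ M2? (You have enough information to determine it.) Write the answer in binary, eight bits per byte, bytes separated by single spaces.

01010101 01010110 10010101 01101101 10011111 01000010 11000000 11111001 00001111 01101110 00011010 00111010

c1 ⊕ c2 = (M1 ⊕ K) ⊕ (M2 ⊕ K) = M1 ⊕ M2 — the shared key cancels under XOR.
byte 0: 51 ^ 04 = 55
byte 1: d5 ^ 83 = 56
byte 2: 91 ^ 04 = 95
byte 3: 5a ^ 37 = 6d
byte 4: b0 ^ 2f = 9f
byte 5: a4 ^ e6 = 42
byte 6: 5e ^ 9e = c0
byte 7: 62 ^ 9b = f9
byte 8: 6d ^ 62 = 0f
byte 9: 7f ^ 11 = 6e
byte 10: 58 ^ 42 = 1a
byte 11: 4b ^ 71 = 3a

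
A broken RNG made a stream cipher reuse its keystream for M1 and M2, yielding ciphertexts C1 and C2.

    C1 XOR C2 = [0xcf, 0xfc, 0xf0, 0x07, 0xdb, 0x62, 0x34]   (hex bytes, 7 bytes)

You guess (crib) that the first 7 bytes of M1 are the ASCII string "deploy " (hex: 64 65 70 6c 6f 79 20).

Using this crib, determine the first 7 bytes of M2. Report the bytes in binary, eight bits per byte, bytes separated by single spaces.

10101011 10011001 10000000 01101011 10110100 00011011 00010100

Since C1 ⊕ C2 = M1 ⊕ M2, XORing with the guessed M1 bytes yields the corresponding M2 bytes: M2 = (C1 ⊕ C2) ⊕ M1.
11001111 xor 01100100 = 10101011
11111100 xor 01100101 = 10011001
11110000 xor 01110000 = 10000000
00000111 xor 01101100 = 01101011
11011011 xor 01101111 = 10110100
01100010 xor 01111001 = 00011011
00110100 xor 00100000 = 00010100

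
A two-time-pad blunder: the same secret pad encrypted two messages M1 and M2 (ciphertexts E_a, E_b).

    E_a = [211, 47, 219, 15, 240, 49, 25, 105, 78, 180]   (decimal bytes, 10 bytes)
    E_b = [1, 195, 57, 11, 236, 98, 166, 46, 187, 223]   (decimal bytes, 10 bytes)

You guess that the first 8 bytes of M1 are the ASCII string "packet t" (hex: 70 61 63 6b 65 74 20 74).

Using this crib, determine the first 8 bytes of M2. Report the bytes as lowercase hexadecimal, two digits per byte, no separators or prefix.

First, E_a ⊕ E_b = (M1 ⊕ K) ⊕ (M2 ⊕ K) = M1 ⊕ M2, so the key drops out. Then M2 = (M1 ⊕ M2) ⊕ M1 over the first 8 bytes.
byte 0: (d3 xor 01) xor 70 = d2 xor 70 = a2
byte 1: (2f xor c3) xor 61 = ec xor 61 = 8d
byte 2: (db xor 39) xor 63 = e2 xor 63 = 81
byte 3: (0f xor 0b) xor 6b = 04 xor 6b = 6f
byte 4: (f0 xor ec) xor 65 = 1c xor 65 = 79
byte 5: (31 xor 62) xor 74 = 53 xor 74 = 27
byte 6: (19 xor a6) xor 20 = bf xor 20 = 9f
byte 7: (69 xor 2e) xor 74 = 47 xor 74 = 33

a28d816f79279f33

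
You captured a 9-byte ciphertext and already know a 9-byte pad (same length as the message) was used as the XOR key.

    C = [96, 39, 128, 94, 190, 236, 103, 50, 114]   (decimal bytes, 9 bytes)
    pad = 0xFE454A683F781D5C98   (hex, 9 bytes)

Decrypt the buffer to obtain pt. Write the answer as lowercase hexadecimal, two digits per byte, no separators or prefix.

01100000 xor 11111110 = 10011110
00100111 xor 01000101 = 01100010
10000000 xor 01001010 = 11001010
01011110 xor 01101000 = 00110110
10111110 xor 00111111 = 10000001
11101100 xor 01111000 = 10010100
01100111 xor 00011101 = 01111010
00110010 xor 01011100 = 01101110
01110010 xor 10011000 = 11101010

9e62ca3681947a6eea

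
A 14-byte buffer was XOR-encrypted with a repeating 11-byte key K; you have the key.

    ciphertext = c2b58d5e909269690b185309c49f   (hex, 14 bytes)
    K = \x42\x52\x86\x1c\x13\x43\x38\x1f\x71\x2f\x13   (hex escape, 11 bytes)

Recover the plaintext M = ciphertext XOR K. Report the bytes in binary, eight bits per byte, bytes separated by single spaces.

10000000 11100111 00001011 01000010 10000011 11010001 01010001 01110110 01111010 00110111 01000000 01001011 10010110 00011001

The 11-byte key repeats, so the effective keystream is 42 52 86 1c 13 43 38 1f 71 2f 13 42 52 86.
byte 0: 194 ⊕  66 = 128
byte 1: 181 ⊕  82 = 231
byte 2: 141 ⊕ 134 =  11
byte 3:  94 ⊕  28 =  66
byte 4: 144 ⊕  19 = 131
byte 5: 146 ⊕  67 = 209
byte 6: 105 ⊕  56 =  81
byte 7: 105 ⊕  31 = 118
byte 8:  11 ⊕ 113 = 122
byte 9:  24 ⊕  47 =  55
byte 10:  83 ⊕  19 =  64
byte 11:   9 ⊕  66 =  75
byte 12: 196 ⊕  82 = 150
byte 13: 159 ⊕ 134 =  25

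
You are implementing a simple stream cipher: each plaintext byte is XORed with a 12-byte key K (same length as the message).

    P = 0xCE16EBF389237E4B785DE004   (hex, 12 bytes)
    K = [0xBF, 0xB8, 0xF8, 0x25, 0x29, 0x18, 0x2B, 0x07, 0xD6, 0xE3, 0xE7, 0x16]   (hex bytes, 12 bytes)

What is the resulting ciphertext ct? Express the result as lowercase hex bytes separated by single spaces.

71 ae 13 d6 a0 3b 55 4c ae be 07 12

byte 0: ce ⊕ bf = 71
byte 1: 16 ⊕ b8 = ae
byte 2: eb ⊕ f8 = 13
byte 3: f3 ⊕ 25 = d6
byte 4: 89 ⊕ 29 = a0
byte 5: 23 ⊕ 18 = 3b
byte 6: 7e ⊕ 2b = 55
byte 7: 4b ⊕ 07 = 4c
byte 8: 78 ⊕ d6 = ae
byte 9: 5d ⊕ e3 = be
byte 10: e0 ⊕ e7 = 07
byte 11: 04 ⊕ 16 = 12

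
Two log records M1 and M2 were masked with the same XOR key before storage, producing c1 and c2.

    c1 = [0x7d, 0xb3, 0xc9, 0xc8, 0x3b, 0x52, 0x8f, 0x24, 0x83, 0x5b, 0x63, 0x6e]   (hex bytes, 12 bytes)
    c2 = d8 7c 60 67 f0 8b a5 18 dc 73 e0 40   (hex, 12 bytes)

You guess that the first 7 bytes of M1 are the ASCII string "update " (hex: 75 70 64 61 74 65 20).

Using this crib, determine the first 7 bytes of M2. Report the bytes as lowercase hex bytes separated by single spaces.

First, c1 ⊕ c2 = (M1 ⊕ K) ⊕ (M2 ⊕ K) = M1 ⊕ M2, so the key drops out. Then M2 = (M1 ⊕ M2) ⊕ M1 over the first 7 bytes.
byte 0: (7d ⊕ d8) ⊕ 75 = a5 ⊕ 75 = d0
byte 1: (b3 ⊕ 7c) ⊕ 70 = cf ⊕ 70 = bf
byte 2: (c9 ⊕ 60) ⊕ 64 = a9 ⊕ 64 = cd
byte 3: (c8 ⊕ 67) ⊕ 61 = af ⊕ 61 = ce
byte 4: (3b ⊕ f0) ⊕ 74 = cb ⊕ 74 = bf
byte 5: (52 ⊕ 8b) ⊕ 65 = d9 ⊕ 65 = bc
byte 6: (8f ⊕ a5) ⊕ 20 = 2a ⊕ 20 = 0a

d0 bf cd ce bf bc 0a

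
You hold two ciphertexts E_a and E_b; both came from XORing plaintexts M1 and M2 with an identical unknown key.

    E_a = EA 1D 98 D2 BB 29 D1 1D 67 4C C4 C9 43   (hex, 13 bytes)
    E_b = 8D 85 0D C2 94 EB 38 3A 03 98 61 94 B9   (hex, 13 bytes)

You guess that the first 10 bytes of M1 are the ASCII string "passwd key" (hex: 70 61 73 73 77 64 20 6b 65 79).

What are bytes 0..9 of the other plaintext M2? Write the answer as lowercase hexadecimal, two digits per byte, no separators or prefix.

17f9e66358a6c94c01ad

First, E_a ⊕ E_b = (M1 ⊕ K) ⊕ (M2 ⊕ K) = M1 ⊕ M2, so the key drops out. Then M2 = (M1 ⊕ M2) ⊕ M1 over the first 10 bytes.
byte 0: (ea XOR 8d) XOR 70 = 67 XOR 70 = 17
byte 1: (1d XOR 85) XOR 61 = 98 XOR 61 = f9
byte 2: (98 XOR 0d) XOR 73 = 95 XOR 73 = e6
byte 3: (d2 XOR c2) XOR 73 = 10 XOR 73 = 63
byte 4: (bb XOR 94) XOR 77 = 2f XOR 77 = 58
byte 5: (29 XOR eb) XOR 64 = c2 XOR 64 = a6
byte 6: (d1 XOR 38) XOR 20 = e9 XOR 20 = c9
byte 7: (1d XOR 3a) XOR 6b = 27 XOR 6b = 4c
byte 8: (67 XOR 03) XOR 65 = 64 XOR 65 = 01
byte 9: (4c XOR 98) XOR 79 = d4 XOR 79 = ad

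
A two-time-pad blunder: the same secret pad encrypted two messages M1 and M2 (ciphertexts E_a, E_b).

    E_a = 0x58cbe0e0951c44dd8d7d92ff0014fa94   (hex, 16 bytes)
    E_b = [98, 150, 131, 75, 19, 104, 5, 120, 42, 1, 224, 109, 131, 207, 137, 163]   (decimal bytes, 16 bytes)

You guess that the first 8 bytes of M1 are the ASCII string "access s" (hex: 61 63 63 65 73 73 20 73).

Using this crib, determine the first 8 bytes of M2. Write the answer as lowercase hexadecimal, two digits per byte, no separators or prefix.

First, E_a ⊕ E_b = (M1 ⊕ K) ⊕ (M2 ⊕ K) = M1 ⊕ M2, so the key drops out. Then M2 = (M1 ⊕ M2) ⊕ M1 over the first 8 bytes.
byte 0: (58 xor 62) xor 61 = 3a xor 61 = 5b
byte 1: (cb xor 96) xor 63 = 5d xor 63 = 3e
byte 2: (e0 xor 83) xor 63 = 63 xor 63 = 00
byte 3: (e0 xor 4b) xor 65 = ab xor 65 = ce
byte 4: (95 xor 13) xor 73 = 86 xor 73 = f5
byte 5: (1c xor 68) xor 73 = 74 xor 73 = 07
byte 6: (44 xor 05) xor 20 = 41 xor 20 = 61
byte 7: (dd xor 78) xor 73 = a5 xor 73 = d6

5b3e00cef50761d6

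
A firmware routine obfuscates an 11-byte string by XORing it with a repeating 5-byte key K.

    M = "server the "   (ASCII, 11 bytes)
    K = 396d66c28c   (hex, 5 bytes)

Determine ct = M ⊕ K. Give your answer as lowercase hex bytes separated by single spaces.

4a 08 14 b4 e9 4b 4d 12 aa e9 19

The 5-byte key repeats, so the effective keystream is 39 6d 66 c2 8c 39 6d 66 c2 8c 39.
byte 0: 73 ⊕ 39 = 4a
byte 1: 65 ⊕ 6d = 08
byte 2: 72 ⊕ 66 = 14
byte 3: 76 ⊕ c2 = b4
byte 4: 65 ⊕ 8c = e9
byte 5: 72 ⊕ 39 = 4b
byte 6: 20 ⊕ 6d = 4d
byte 7: 74 ⊕ 66 = 12
byte 8: 68 ⊕ c2 = aa
byte 9: 65 ⊕ 8c = e9
byte 10: 20 ⊕ 39 = 19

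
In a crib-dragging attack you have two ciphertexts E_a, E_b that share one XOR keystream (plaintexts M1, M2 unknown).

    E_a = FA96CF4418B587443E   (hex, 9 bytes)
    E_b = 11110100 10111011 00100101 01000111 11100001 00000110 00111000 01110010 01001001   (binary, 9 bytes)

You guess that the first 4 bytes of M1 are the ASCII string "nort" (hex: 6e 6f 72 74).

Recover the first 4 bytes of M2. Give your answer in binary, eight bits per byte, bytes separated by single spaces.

First, E_a ⊕ E_b = (M1 ⊕ K) ⊕ (M2 ⊕ K) = M1 ⊕ M2, so the key drops out. Then M2 = (M1 ⊕ M2) ⊕ M1 over the first 4 bytes.
byte 0: (fa ⊕ f4) ⊕ 6e = 0e ⊕ 6e = 60
byte 1: (96 ⊕ bb) ⊕ 6f = 2d ⊕ 6f = 42
byte 2: (cf ⊕ 25) ⊕ 72 = ea ⊕ 72 = 98
byte 3: (44 ⊕ 47) ⊕ 74 = 03 ⊕ 74 = 77

01100000 01000010 10011000 01110111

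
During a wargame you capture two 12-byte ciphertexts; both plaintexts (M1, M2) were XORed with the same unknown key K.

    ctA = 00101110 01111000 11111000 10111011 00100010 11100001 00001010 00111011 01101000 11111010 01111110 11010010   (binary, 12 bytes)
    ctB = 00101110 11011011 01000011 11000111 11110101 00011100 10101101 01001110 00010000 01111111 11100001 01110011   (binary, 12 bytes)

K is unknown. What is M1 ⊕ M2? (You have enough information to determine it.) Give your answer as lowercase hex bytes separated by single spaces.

ctA ⊕ ctB = (M1 ⊕ K) ⊕ (M2 ⊕ K) = M1 ⊕ M2 — the shared key cancels under XOR.
byte 0: 2e ⊕ 2e = 00
byte 1: 78 ⊕ db = a3
byte 2: f8 ⊕ 43 = bb
byte 3: bb ⊕ c7 = 7c
byte 4: 22 ⊕ f5 = d7
byte 5: e1 ⊕ 1c = fd
byte 6: 0a ⊕ ad = a7
byte 7: 3b ⊕ 4e = 75
byte 8: 68 ⊕ 10 = 78
byte 9: fa ⊕ 7f = 85
byte 10: 7e ⊕ e1 = 9f
byte 11: d2 ⊕ 73 = a1

00 a3 bb 7c d7 fd a7 75 78 85 9f a1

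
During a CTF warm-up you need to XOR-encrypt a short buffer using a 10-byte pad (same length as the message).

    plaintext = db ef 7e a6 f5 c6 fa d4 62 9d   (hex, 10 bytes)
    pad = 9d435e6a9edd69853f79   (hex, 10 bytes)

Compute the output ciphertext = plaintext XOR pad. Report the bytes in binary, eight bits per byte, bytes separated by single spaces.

01000110 10101100 00100000 11001100 01101011 00011011 10010011 01010001 01011101 11100100

XOR is its own inverse, so applying the key byte-wise gives the result directly.
db XOR 9d = 46
ef XOR 43 = ac
7e XOR 5e = 20
a6 XOR 6a = cc
f5 XOR 9e = 6b
c6 XOR dd = 1b
fa XOR 69 = 93
d4 XOR 85 = 51
62 XOR 3f = 5d
9d XOR 79 = e4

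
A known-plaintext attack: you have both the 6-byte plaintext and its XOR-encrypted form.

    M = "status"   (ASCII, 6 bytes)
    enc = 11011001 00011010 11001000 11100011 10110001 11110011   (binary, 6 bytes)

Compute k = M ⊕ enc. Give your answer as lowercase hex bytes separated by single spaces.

aa 6e a9 97 c4 80

Since enc = M ⊕ k, XORing both sides with M gives k = M ⊕ enc.
byte 0: 73 XOR d9 = aa
byte 1: 74 XOR 1a = 6e
byte 2: 61 XOR c8 = a9
byte 3: 74 XOR e3 = 97
byte 4: 75 XOR b1 = c4
byte 5: 73 XOR f3 = 80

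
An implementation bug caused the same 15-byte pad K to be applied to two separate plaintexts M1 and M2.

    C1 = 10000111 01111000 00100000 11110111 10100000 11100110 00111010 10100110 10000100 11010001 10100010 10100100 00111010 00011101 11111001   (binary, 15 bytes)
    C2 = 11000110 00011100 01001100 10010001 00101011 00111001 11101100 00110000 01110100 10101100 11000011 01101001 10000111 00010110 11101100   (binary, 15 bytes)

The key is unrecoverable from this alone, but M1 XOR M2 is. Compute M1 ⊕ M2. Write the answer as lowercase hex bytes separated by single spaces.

41 64 6c 66 8b df d6 96 f0 7d 61 cd bd 0b 15

C1 ⊕ C2 = (M1 ⊕ K) ⊕ (M2 ⊕ K) = M1 ⊕ M2 — the shared key cancels under XOR.
byte 0: 87 XOR c6 = 41
byte 1: 78 XOR 1c = 64
byte 2: 20 XOR 4c = 6c
byte 3: f7 XOR 91 = 66
byte 4: a0 XOR 2b = 8b
byte 5: e6 XOR 39 = df
byte 6: 3a XOR ec = d6
byte 7: a6 XOR 30 = 96
byte 8: 84 XOR 74 = f0
byte 9: d1 XOR ac = 7d
byte 10: a2 XOR c3 = 61
byte 11: a4 XOR 69 = cd
byte 12: 3a XOR 87 = bd
byte 13: 1d XOR 16 = 0b
byte 14: f9 XOR ec = 15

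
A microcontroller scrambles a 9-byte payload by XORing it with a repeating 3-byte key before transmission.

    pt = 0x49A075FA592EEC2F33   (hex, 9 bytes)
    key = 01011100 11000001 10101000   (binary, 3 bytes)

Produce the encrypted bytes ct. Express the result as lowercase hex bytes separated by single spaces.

15 61 dd a6 98 86 b0 ee 9b

The 3-byte key repeats, so the effective keystream is 5c c1 a8 5c c1 a8 5c c1 a8.
byte 0: 49 ^ 5c = 15
byte 1: a0 ^ c1 = 61
byte 2: 75 ^ a8 = dd
byte 3: fa ^ 5c = a6
byte 4: 59 ^ c1 = 98
byte 5: 2e ^ a8 = 86
byte 6: ec ^ 5c = b0
byte 7: 2f ^ c1 = ee
byte 8: 33 ^ a8 = 9b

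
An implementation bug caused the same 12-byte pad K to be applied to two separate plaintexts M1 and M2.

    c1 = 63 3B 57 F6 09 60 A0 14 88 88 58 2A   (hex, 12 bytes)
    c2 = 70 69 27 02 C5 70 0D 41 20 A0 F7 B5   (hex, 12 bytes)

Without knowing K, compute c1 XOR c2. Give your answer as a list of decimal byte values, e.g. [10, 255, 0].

c1 ⊕ c2 = (M1 ⊕ K) ⊕ (M2 ⊕ K) = M1 ⊕ M2 — the shared key cancels under XOR.
63 XOR 70 = 13
3b XOR 69 = 52
57 XOR 27 = 70
f6 XOR 02 = f4
09 XOR c5 = cc
60 XOR 70 = 10
a0 XOR 0d = ad
14 XOR 41 = 55
88 XOR 20 = a8
88 XOR a0 = 28
58 XOR f7 = af
2a XOR b5 = 9f

[19, 82, 112, 244, 204, 16, 173, 85, 168, 40, 175, 159]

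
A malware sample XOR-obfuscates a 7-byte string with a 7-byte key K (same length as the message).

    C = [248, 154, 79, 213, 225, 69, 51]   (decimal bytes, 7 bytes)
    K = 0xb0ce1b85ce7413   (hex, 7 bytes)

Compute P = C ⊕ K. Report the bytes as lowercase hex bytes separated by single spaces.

XOR is its own inverse, so applying the key byte-wise gives the result directly.
f8 ⊕ b0 = 48
9a ⊕ ce = 54
4f ⊕ 1b = 54
d5 ⊕ 85 = 50
e1 ⊕ ce = 2f
45 ⊕ 74 = 31
33 ⊕ 13 = 20

48 54 54 50 2f 31 20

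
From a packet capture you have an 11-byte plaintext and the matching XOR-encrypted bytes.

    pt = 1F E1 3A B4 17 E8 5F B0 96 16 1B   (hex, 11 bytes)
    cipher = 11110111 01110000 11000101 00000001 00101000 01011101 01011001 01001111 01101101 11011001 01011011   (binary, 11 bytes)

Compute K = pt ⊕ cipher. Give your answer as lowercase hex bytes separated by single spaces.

Since cipher = pt ⊕ K, XORing both sides with pt gives K = pt ⊕ cipher.
1f XOR f7 = e8
e1 XOR 70 = 91
3a XOR c5 = ff
b4 XOR 01 = b5
17 XOR 28 = 3f
e8 XOR 5d = b5
5f XOR 59 = 06
b0 XOR 4f = ff
96 XOR 6d = fb
16 XOR d9 = cf
1b XOR 5b = 40

e8 91 ff b5 3f b5 06 ff fb cf 40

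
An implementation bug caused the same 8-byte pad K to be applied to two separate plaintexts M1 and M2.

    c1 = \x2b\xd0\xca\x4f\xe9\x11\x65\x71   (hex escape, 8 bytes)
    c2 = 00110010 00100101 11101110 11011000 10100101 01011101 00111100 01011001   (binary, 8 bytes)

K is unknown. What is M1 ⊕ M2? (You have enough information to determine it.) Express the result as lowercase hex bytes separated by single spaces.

19 f5 24 97 4c 4c 59 28

c1 ⊕ c2 = (M1 ⊕ K) ⊕ (M2 ⊕ K) = M1 ⊕ M2 — the shared key cancels under XOR.
 43 xor  50 =  25
208 xor  37 = 245
202 xor 238 =  36
 79 xor 216 = 151
233 xor 165 =  76
 17 xor  93 =  76
101 xor  60 =  89
113 xor  89 =  40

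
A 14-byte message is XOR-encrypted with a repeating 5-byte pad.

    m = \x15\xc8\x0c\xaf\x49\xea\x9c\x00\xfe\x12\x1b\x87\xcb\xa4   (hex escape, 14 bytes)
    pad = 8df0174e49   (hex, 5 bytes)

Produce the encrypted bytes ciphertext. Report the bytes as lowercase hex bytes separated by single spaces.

98 38 1b e1 00 67 6c 17 b0 5b 96 77 dc ea

The 5-byte key repeats, so the effective keystream is 8d f0 17 4e 49 8d f0 17 4e 49 8d f0 17 4e.
byte 0: 15 ⊕ 8d = 98
byte 1: c8 ⊕ f0 = 38
byte 2: 0c ⊕ 17 = 1b
byte 3: af ⊕ 4e = e1
byte 4: 49 ⊕ 49 = 00
byte 5: ea ⊕ 8d = 67
byte 6: 9c ⊕ f0 = 6c
byte 7: 00 ⊕ 17 = 17
byte 8: fe ⊕ 4e = b0
byte 9: 12 ⊕ 49 = 5b
byte 10: 1b ⊕ 8d = 96
byte 11: 87 ⊕ f0 = 77
byte 12: cb ⊕ 17 = dc
byte 13: a4 ⊕ 4e = ea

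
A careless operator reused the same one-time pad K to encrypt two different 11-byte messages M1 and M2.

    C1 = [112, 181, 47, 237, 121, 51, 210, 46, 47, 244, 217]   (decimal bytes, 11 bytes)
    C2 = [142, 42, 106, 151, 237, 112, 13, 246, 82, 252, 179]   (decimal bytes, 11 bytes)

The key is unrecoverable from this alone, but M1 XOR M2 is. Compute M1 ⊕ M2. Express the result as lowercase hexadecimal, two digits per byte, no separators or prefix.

fe9f457a9443dfd87d086a

C1 ⊕ C2 = (M1 ⊕ K) ⊕ (M2 ⊕ K) = M1 ⊕ M2 — the shared key cancels under XOR.
byte 0: 70 ⊕ 8e = fe
byte 1: b5 ⊕ 2a = 9f
byte 2: 2f ⊕ 6a = 45
byte 3: ed ⊕ 97 = 7a
byte 4: 79 ⊕ ed = 94
byte 5: 33 ⊕ 70 = 43
byte 6: d2 ⊕ 0d = df
byte 7: 2e ⊕ f6 = d8
byte 8: 2f ⊕ 52 = 7d
byte 9: f4 ⊕ fc = 08
byte 10: d9 ⊕ b3 = 6a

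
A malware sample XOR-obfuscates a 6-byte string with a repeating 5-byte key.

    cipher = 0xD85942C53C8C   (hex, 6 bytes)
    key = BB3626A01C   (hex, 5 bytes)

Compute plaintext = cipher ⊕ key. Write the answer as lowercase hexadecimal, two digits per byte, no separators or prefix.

636f64652037

The 5-byte key repeats, so the effective keystream is bb 36 26 a0 1c bb.
byte 0: 11011000 ⊕ 10111011 = 01100011
byte 1: 01011001 ⊕ 00110110 = 01101111
byte 2: 01000010 ⊕ 00100110 = 01100100
byte 3: 11000101 ⊕ 10100000 = 01100101
byte 4: 00111100 ⊕ 00011100 = 00100000
byte 5: 10001100 ⊕ 10111011 = 00110111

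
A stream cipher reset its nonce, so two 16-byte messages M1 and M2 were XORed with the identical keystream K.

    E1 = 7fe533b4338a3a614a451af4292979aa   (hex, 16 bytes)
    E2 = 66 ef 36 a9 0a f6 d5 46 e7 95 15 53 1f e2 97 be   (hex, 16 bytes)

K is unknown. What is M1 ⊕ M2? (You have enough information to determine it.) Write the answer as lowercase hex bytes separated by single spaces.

19 0a 05 1d 39 7c ef 27 ad d0 0f a7 36 cb ee 14

E1 ⊕ E2 = (M1 ⊕ K) ⊕ (M2 ⊕ K) = M1 ⊕ M2 — the shared key cancels under XOR.
byte 0: 7f XOR 66 = 19
byte 1: e5 XOR ef = 0a
byte 2: 33 XOR 36 = 05
byte 3: b4 XOR a9 = 1d
byte 4: 33 XOR 0a = 39
byte 5: 8a XOR f6 = 7c
byte 6: 3a XOR d5 = ef
byte 7: 61 XOR 46 = 27
byte 8: 4a XOR e7 = ad
byte 9: 45 XOR 95 = d0
byte 10: 1a XOR 15 = 0f
byte 11: f4 XOR 53 = a7
byte 12: 29 XOR 1f = 36
byte 13: 29 XOR e2 = cb
byte 14: 79 XOR 97 = ee
byte 15: aa XOR be = 14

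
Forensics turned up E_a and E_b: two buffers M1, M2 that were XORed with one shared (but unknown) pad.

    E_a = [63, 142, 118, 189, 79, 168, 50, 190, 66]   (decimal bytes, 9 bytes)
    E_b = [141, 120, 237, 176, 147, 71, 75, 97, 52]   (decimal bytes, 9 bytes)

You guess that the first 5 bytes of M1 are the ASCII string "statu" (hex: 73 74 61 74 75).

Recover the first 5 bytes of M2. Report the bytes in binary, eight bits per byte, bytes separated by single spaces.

11000001 10000010 11111010 01111001 10101001

First, E_a ⊕ E_b = (M1 ⊕ K) ⊕ (M2 ⊕ K) = M1 ⊕ M2, so the key drops out. Then M2 = (M1 ⊕ M2) ⊕ M1 over the first 5 bytes.
byte 0: (3f ⊕ 8d) ⊕ 73 = b2 ⊕ 73 = c1
byte 1: (8e ⊕ 78) ⊕ 74 = f6 ⊕ 74 = 82
byte 2: (76 ⊕ ed) ⊕ 61 = 9b ⊕ 61 = fa
byte 3: (bd ⊕ b0) ⊕ 74 = 0d ⊕ 74 = 79
byte 4: (4f ⊕ 93) ⊕ 75 = dc ⊕ 75 = a9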